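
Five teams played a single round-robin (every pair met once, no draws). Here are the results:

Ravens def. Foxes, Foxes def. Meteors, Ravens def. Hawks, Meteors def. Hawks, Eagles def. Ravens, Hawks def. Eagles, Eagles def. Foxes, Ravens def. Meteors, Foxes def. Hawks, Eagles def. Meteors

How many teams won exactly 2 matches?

1

Win totals: Eagles 3, Meteors 1, Foxes 2, Ravens 3, Hawks 1.
Exactly 2: Foxes — 1 team.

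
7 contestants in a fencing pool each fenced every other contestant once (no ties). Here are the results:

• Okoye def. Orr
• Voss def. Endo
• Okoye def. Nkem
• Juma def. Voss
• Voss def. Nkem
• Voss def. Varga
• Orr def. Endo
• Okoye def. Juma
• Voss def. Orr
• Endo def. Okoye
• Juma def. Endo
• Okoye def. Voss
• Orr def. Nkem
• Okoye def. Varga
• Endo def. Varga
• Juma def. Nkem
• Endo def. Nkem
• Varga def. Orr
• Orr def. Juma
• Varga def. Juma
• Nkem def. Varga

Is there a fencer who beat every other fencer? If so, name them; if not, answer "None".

Highest win total is Okoye with 5 (out of 6 possible).
Okoye lost to Endo, so no fencer went undefeated.

None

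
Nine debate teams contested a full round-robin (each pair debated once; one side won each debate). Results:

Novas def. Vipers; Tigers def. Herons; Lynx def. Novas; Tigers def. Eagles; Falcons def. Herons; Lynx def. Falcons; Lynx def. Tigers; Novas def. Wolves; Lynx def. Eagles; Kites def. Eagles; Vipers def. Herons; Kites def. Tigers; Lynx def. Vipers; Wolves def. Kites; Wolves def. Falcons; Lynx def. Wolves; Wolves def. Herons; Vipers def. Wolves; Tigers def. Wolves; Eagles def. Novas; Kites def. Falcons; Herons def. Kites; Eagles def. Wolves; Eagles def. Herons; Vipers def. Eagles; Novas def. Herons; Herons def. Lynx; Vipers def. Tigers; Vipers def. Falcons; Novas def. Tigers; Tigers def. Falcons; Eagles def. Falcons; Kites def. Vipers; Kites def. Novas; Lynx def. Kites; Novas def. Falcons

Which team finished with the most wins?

Lynx

Win totals: Herons 2, Wolves 3, Falcons 1, Eagles 4, Kites 5, Lynx 7, Novas 5, Tigers 4, Vipers 5.
Lynx leads with 7 wins (next highest: 5).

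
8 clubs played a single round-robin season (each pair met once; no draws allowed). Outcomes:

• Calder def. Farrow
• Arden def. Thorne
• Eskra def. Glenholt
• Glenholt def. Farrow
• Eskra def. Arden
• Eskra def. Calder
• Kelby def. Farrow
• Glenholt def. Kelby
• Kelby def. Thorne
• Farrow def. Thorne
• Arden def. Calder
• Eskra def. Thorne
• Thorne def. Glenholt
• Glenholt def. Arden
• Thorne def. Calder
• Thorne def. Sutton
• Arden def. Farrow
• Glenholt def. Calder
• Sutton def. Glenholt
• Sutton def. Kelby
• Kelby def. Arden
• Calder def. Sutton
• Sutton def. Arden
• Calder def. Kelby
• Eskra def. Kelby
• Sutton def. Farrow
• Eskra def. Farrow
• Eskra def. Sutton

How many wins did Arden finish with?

3

Arden's results: beat Farrow, Calder, Thorne; lost to Eskra, Sutton, Kelby, Glenholt.
That is 3 wins.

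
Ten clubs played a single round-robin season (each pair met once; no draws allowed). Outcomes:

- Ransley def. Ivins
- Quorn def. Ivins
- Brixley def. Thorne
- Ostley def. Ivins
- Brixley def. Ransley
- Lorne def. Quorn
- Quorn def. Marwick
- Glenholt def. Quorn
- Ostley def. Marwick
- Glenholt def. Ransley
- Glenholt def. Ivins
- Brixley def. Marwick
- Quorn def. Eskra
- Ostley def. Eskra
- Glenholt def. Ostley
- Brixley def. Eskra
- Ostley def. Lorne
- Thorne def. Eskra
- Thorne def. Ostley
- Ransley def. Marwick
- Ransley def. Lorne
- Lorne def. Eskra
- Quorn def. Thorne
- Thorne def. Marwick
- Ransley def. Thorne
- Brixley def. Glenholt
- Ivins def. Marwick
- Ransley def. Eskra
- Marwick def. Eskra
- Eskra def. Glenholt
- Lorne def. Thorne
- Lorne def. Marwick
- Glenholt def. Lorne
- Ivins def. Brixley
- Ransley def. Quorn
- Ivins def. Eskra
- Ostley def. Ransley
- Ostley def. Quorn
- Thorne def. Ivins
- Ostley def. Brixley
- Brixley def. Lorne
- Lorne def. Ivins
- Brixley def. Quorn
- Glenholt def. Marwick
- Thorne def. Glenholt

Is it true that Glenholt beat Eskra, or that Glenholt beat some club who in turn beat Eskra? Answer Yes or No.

Glenholt did not beat Eskra directly.
Glenholt beat Lorne, Ransley, Ivins, Ostley, Marwick, Quorn. Of those, Lorne beat Eskra.

Yes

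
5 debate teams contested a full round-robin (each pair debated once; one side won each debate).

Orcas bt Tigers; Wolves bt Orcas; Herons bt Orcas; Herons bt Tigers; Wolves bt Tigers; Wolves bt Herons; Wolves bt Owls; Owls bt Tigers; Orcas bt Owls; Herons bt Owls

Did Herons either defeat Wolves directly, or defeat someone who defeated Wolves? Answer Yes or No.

No

Herons did not beat Wolves directly.
Herons beat Tigers, Owls, Orcas, but each of them lost to Wolves. No two-step path.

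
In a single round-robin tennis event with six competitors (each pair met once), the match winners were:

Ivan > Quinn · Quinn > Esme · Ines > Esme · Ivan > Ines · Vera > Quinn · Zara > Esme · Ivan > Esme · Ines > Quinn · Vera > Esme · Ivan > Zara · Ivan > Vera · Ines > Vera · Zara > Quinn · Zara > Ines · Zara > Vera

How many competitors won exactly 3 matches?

Win totals: Ines 3, Vera 2, Ivan 5, Esme 0, Quinn 1, Zara 4.
Exactly 3: Ines — 1 competitor.

1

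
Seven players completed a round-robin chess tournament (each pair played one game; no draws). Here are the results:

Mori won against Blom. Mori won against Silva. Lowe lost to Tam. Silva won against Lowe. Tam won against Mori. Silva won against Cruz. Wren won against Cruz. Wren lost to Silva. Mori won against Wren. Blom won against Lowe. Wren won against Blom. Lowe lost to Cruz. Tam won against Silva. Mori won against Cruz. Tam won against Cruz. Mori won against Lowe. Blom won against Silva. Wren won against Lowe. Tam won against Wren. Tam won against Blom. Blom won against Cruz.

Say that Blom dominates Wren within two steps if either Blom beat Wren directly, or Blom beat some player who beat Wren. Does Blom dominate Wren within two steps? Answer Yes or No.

Blom did not beat Wren directly.
Blom beat Lowe, Silva, Cruz. Of those, Silva beat Wren.

Yes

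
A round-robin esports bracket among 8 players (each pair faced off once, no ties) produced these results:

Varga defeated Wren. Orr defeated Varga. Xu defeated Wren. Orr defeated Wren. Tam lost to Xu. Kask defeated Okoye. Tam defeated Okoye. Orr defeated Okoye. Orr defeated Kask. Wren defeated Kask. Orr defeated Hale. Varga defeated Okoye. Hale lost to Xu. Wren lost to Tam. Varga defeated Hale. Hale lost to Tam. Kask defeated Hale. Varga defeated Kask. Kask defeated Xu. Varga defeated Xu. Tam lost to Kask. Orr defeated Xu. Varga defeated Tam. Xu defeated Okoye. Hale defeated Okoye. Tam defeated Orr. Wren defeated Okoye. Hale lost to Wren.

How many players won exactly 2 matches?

Win totals: Wren 3, Tam 4, Xu 4, Orr 6, Kask 4, Hale 1, Varga 6, Okoye 0.
No player has exactly 2 wins.

0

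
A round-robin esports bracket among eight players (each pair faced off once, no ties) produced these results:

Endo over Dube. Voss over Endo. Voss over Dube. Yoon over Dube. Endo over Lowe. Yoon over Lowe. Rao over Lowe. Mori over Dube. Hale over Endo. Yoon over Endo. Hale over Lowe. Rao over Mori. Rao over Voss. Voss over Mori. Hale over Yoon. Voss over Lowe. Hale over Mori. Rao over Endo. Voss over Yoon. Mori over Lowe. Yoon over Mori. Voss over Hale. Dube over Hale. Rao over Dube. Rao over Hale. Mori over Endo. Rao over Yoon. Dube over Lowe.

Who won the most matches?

Rao

Win totals: Hale 4, Mori 3, Rao 7, Yoon 4, Dube 2, Endo 2, Lowe 0, Voss 6.
Rao leads with 7 wins (next highest: 6).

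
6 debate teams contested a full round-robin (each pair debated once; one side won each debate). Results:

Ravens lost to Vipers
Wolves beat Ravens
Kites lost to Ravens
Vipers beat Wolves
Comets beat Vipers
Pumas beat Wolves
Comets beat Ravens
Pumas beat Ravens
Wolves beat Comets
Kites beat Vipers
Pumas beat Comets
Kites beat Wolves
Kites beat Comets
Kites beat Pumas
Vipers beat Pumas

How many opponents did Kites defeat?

4

Kites' results: beat Wolves, Comets, Pumas, Vipers; lost to Ravens.
That is 4 wins.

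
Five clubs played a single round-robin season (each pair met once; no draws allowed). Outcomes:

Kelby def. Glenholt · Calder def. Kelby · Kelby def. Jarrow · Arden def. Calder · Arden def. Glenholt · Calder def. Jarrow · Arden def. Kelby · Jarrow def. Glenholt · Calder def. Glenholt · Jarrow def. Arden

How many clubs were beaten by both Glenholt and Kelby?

0

Glenholt beat: no one.
Kelby beat: Glenholt, Jarrow.
No one was beaten by both.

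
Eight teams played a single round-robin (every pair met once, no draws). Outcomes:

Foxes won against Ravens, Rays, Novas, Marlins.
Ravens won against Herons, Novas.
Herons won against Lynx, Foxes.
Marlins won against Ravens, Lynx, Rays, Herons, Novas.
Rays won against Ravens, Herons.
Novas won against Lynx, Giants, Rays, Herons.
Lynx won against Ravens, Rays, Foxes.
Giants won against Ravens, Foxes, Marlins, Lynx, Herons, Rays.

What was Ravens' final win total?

2

Ravens' results: beat Novas, Herons; lost to Rays, Giants, Foxes, Marlins, Lynx.
That is 2 wins.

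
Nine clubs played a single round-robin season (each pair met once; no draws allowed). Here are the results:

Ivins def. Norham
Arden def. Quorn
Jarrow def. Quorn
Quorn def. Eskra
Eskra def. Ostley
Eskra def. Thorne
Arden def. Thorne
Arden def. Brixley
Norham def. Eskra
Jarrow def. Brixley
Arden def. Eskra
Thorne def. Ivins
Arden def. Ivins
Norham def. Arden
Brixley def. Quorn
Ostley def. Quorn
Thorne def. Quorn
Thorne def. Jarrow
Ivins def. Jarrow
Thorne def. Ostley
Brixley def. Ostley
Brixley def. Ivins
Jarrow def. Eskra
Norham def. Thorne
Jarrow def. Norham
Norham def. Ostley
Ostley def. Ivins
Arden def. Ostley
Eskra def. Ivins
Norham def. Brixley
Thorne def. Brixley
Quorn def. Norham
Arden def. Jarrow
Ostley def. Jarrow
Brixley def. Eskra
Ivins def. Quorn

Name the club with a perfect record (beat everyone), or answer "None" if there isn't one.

None

Highest win total is Arden with 7 (out of 8 possible).
Arden lost to Norham, so no club went undefeated.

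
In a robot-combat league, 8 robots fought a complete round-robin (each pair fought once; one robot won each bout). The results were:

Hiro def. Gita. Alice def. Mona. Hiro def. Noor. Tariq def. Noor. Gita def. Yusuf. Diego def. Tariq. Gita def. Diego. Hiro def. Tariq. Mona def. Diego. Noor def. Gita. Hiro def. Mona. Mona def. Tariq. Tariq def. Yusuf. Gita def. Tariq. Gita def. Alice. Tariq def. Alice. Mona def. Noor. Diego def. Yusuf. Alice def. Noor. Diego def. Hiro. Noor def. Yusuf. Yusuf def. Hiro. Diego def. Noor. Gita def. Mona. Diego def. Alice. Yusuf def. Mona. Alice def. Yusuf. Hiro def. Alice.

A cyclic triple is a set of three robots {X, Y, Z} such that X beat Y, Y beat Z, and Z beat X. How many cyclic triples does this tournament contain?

Win totals: Yusuf 2, Alice 3, Mona 3, Hiro 5, Noor 2, Diego 5, Gita 5, Tariq 3.
A robot with w wins dominates both others in C(w,2) triples; summing gives 1 + 3 + 3 + 10 + 1 + 10 + 10 + 3 = 41 transitive triples.
Total triples C(8,3) = 56, so cyclic triples = 56 − 41 = 15.

15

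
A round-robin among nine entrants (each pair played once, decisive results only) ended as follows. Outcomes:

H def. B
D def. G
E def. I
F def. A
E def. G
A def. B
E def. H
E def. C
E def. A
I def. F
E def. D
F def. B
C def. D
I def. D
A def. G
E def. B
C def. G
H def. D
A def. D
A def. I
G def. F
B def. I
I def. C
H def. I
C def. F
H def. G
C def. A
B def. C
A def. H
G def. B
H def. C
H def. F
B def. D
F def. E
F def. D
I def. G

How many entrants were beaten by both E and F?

E beat: A, B, C, D, G, H, I.
F beat: A, B, D, E.
Both beat: A, B, D — 3.

3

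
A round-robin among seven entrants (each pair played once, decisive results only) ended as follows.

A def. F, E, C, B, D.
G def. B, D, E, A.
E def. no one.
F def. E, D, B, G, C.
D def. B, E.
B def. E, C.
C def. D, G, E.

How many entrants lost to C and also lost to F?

C beat: D, E, G.
F beat: B, C, D, E, G.
Both beat: D, E, G — 3.

3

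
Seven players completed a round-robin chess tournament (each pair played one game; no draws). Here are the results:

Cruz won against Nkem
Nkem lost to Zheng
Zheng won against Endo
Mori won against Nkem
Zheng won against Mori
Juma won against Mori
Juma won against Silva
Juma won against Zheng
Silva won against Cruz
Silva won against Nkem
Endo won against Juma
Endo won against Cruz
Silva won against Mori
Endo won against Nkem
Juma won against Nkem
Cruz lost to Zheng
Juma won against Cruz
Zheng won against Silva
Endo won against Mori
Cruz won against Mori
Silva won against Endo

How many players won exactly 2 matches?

1

Win totals: Juma 5, Nkem 0, Cruz 2, Silva 4, Mori 1, Zheng 5, Endo 4.
Exactly 2: Cruz — 1 player.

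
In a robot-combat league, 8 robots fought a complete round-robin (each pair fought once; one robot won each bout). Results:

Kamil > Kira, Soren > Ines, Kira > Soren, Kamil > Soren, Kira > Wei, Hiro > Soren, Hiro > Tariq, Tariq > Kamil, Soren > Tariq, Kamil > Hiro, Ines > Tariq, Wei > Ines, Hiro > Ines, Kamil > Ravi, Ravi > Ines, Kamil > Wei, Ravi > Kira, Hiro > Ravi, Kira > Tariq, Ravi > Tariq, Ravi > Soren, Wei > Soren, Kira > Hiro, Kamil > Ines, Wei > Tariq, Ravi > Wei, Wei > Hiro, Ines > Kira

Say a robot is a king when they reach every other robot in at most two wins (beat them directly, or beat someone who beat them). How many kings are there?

Kira reaches everyone (king).
Tariq reaches everyone (king).
Kamil reaches everyone (king).
Ravi reaches everyone (king).
Hiro reaches everyone (king).
Ines cannot reach Ravi in two steps.
Soren cannot reach Ravi, Hiro, Wei in two steps.
Wei reaches everyone (king).
Kings: Kira, Tariq, Kamil, Ravi, Hiro, Wei — 6.

6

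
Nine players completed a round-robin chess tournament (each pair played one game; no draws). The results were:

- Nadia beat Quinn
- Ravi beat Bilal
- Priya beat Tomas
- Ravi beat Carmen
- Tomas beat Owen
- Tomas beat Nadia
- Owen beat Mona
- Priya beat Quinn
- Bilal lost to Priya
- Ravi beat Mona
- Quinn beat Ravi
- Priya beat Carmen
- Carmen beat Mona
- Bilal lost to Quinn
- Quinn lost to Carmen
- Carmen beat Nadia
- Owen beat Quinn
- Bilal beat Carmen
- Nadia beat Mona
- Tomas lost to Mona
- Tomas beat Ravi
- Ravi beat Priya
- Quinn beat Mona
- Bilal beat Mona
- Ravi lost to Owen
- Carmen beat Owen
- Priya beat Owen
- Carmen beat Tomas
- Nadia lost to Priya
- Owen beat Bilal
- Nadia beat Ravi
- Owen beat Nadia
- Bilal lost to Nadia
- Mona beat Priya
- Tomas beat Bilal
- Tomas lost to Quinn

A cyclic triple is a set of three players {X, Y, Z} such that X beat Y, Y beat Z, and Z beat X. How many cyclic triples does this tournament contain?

23

Win totals: Tomas 4, Nadia 4, Owen 5, Carmen 5, Bilal 2, Ravi 4, Mona 2, Quinn 4, Priya 6.
A player with w wins dominates both others in C(w,2) triples; summing gives 6 + 6 + 10 + 10 + 1 + 6 + 1 + 6 + 15 = 61 transitive triples.
Total triples C(9,3) = 84, so cyclic triples = 84 − 61 = 23.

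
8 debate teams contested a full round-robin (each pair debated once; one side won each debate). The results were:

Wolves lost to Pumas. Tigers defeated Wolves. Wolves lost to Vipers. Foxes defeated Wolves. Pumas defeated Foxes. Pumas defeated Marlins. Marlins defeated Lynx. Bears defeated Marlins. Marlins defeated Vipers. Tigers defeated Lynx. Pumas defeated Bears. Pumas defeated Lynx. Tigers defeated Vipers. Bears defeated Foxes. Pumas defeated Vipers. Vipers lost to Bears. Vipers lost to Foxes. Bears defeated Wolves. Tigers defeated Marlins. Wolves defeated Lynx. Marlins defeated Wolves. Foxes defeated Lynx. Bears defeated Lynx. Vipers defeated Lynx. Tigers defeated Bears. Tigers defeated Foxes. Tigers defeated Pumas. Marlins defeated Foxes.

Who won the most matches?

Win totals: Vipers 2, Pumas 6, Marlins 4, Bears 5, Lynx 0, Wolves 1, Foxes 3, Tigers 7.
Tigers leads with 7 wins (next highest: 6).

Tigers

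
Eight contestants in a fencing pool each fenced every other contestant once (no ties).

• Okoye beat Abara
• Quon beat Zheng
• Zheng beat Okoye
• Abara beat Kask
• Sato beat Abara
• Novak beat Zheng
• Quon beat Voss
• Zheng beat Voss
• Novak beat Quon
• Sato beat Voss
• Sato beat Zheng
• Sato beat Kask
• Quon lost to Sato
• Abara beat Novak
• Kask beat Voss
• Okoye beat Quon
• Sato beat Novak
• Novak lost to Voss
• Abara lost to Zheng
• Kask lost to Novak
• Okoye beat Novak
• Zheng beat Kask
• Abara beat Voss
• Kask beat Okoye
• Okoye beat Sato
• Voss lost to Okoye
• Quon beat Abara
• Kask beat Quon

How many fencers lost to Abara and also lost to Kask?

1

Abara beat: Kask, Novak, Voss.
Kask beat: Voss, Quon, Okoye.
Both beat: Voss — 1.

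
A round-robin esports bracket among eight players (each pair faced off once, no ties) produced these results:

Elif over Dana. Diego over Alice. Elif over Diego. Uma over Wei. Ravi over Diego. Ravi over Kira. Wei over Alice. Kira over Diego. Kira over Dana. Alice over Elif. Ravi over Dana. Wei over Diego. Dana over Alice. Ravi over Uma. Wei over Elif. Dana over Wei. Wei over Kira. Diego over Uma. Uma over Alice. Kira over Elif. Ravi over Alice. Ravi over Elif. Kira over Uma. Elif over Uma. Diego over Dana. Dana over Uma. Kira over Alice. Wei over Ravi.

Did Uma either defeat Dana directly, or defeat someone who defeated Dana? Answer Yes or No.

No

Uma did not beat Dana directly.
Uma beat Wei, Alice, but each of them lost to Dana. No two-step path.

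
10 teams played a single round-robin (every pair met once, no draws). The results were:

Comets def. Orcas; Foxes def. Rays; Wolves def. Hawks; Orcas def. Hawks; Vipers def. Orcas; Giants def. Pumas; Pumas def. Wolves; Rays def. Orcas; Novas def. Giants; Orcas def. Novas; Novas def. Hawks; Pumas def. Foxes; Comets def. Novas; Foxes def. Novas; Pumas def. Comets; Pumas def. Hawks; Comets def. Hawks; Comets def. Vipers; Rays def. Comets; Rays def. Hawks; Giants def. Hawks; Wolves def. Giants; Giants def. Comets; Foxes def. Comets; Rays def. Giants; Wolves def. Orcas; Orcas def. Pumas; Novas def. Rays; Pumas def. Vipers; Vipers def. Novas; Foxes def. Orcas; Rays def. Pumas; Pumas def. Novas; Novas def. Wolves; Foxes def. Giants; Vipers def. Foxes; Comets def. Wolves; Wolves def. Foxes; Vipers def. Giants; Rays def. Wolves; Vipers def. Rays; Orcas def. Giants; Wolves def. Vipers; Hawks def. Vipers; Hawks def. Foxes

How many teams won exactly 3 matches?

1

Win totals: Vipers 5, Giants 3, Pumas 6, Orcas 4, Rays 6, Foxes 5, Hawks 2, Wolves 5, Novas 4, Comets 5.
Exactly 3: Giants — 1 team.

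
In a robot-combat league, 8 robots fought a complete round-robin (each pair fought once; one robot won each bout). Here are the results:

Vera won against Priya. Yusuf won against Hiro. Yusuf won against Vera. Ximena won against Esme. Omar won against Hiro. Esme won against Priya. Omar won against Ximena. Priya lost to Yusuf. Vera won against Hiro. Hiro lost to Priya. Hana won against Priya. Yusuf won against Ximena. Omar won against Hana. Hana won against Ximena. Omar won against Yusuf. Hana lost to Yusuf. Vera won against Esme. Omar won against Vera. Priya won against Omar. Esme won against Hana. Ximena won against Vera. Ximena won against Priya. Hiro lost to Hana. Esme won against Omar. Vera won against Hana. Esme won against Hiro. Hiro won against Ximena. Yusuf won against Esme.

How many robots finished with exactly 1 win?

1

Win totals: Priya 2, Vera 4, Omar 5, Esme 4, Ximena 3, Yusuf 6, Hana 3, Hiro 1.
Exactly 1: Hiro — 1 robot.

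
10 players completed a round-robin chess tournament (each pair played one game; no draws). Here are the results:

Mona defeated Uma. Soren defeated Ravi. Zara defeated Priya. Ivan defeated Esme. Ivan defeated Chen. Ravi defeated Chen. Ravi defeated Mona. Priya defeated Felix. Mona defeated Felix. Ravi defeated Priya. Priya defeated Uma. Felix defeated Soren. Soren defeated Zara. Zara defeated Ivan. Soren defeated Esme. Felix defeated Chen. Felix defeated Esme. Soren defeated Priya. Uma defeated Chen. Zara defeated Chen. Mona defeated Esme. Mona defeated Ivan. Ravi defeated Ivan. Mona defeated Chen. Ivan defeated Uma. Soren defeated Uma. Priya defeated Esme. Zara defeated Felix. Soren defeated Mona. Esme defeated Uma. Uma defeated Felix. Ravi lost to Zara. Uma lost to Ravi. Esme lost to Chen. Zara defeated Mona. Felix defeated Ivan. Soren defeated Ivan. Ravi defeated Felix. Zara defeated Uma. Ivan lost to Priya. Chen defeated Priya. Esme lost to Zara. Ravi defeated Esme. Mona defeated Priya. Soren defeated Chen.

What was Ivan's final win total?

3

Ivan's results: beat Uma, Chen, Esme; lost to Priya, Mona, Soren, Zara, Ravi, Felix.
That is 3 wins.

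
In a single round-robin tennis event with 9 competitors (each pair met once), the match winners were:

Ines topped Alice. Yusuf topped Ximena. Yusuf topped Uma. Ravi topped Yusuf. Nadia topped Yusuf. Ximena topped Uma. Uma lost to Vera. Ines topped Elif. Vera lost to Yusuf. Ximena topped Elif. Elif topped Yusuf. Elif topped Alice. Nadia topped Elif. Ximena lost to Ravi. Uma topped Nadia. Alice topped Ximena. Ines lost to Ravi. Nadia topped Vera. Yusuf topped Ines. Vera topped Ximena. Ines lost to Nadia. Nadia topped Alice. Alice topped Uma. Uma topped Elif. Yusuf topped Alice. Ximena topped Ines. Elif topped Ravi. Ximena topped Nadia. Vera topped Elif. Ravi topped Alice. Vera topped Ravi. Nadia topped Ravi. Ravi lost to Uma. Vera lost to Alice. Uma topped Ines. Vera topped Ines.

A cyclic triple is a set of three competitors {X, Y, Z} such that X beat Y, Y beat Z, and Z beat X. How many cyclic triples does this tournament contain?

24

Win totals: Alice 3, Ximena 4, Ines 2, Uma 4, Nadia 6, Ravi 4, Vera 5, Elif 3, Yusuf 5.
A competitor with w wins dominates both others in C(w,2) triples; summing gives 3 + 6 + 1 + 6 + 15 + 6 + 10 + 3 + 10 = 60 transitive triples.
Total triples C(9,3) = 84, so cyclic triples = 84 − 60 = 24.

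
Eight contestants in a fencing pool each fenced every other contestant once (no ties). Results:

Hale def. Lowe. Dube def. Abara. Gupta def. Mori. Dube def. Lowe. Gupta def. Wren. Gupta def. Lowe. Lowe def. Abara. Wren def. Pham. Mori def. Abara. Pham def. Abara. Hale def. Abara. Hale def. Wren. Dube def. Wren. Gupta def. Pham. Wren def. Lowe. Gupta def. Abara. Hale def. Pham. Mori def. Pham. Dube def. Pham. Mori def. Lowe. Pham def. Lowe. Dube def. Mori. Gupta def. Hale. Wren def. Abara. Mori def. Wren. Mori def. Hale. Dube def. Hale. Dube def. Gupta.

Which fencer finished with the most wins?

Dube

Win totals: Mori 5, Gupta 6, Dube 7, Abara 0, Hale 4, Wren 3, Pham 2, Lowe 1.
Dube leads with 7 wins (next highest: 6).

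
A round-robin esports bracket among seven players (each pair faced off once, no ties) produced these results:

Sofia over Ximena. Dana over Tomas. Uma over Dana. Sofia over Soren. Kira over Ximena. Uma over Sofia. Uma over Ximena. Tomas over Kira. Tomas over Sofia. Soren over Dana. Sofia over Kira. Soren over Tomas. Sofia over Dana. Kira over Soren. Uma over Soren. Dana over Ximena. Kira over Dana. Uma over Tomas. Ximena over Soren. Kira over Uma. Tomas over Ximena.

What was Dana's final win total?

2

Dana's results: beat Ximena, Tomas; lost to Kira, Soren, Sofia, Uma.
That is 2 wins.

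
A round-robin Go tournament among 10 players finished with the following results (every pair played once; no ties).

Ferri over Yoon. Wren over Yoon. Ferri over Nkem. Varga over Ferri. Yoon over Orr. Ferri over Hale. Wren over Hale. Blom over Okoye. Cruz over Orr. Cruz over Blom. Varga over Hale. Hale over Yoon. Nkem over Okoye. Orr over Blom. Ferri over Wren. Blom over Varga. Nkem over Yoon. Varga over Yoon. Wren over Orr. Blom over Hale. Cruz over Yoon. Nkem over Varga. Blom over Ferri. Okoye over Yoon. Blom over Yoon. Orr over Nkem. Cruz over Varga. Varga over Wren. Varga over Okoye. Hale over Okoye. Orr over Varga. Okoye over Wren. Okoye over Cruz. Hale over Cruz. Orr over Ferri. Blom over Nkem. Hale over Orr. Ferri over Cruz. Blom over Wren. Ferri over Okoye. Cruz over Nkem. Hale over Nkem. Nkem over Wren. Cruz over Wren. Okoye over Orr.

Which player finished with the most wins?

Blom

Win totals: Blom 7, Varga 5, Cruz 6, Yoon 1, Nkem 4, Okoye 4, Wren 3, Ferri 6, Hale 5, Orr 4.
Blom leads with 7 wins (next highest: 6).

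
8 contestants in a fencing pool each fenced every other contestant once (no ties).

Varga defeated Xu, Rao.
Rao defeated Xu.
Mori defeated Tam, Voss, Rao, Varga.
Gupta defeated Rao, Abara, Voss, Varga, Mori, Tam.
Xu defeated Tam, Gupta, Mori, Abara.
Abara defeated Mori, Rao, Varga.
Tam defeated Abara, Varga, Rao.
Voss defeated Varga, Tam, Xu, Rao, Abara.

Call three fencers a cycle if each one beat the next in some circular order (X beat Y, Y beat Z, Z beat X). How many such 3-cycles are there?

Win totals: Tam 3, Rao 1, Abara 3, Voss 5, Xu 4, Mori 4, Varga 2, Gupta 6.
A fencer with w wins dominates both others in C(w,2) triples; summing gives 3 + 0 + 3 + 10 + 6 + 6 + 1 + 15 = 44 transitive triples.
Total triples C(8,3) = 56, so cyclic triples = 56 − 44 = 12.

12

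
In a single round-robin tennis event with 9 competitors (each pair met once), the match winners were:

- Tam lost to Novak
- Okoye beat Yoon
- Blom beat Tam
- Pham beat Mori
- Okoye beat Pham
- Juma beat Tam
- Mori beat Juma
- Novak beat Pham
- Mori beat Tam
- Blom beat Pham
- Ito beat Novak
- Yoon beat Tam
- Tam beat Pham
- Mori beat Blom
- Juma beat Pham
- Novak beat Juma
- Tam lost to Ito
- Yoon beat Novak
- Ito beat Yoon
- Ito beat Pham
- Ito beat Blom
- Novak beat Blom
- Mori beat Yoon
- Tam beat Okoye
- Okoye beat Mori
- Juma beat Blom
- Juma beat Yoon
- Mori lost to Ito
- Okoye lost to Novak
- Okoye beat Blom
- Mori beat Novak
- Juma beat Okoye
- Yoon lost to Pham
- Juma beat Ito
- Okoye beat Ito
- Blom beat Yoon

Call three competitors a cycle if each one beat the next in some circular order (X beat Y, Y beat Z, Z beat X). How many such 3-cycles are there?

18

Win totals: Novak 5, Tam 2, Ito 6, Okoye 5, Blom 3, Juma 6, Mori 5, Pham 2, Yoon 2.
A competitor with w wins dominates both others in C(w,2) triples; summing gives 10 + 1 + 15 + 10 + 3 + 15 + 10 + 1 + 1 = 66 transitive triples.
Total triples C(9,3) = 84, so cyclic triples = 84 − 66 = 18.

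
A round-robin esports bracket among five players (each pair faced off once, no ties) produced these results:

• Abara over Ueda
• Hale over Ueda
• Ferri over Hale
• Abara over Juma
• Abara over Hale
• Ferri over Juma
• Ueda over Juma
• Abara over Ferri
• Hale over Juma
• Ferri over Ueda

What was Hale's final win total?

2

Hale's results: beat Juma, Ueda; lost to Ferri, Abara.
That is 2 wins.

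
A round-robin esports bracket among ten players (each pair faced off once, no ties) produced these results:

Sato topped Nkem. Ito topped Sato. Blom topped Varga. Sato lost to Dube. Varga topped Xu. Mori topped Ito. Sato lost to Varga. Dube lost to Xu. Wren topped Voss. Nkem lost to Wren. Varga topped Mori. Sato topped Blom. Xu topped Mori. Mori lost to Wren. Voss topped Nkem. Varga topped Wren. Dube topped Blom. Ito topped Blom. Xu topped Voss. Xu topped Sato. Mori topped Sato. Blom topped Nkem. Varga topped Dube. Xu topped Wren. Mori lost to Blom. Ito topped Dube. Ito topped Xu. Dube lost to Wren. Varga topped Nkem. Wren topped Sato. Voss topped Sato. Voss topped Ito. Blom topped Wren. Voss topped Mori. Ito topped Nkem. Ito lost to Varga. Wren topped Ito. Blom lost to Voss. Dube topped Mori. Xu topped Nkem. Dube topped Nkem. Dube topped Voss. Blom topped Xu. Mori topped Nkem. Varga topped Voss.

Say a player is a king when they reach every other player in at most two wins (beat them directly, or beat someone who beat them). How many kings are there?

Blom reaches everyone (king).
Ito reaches everyone (king).
Mori cannot reach Varga, Wren, Voss in two steps.
Varga reaches everyone (king).
Dube reaches everyone (king).
Sato cannot reach Ito, Dube, Voss in two steps.
Wren cannot reach Varga in two steps.
Voss reaches everyone (king).
Nkem cannot reach Blom, Ito, Mori, Varga, Dube, Sato, Wren, Voss, Xu in two steps.
Xu cannot reach Varga in two steps.
Kings: Blom, Ito, Varga, Dube, Voss — 5.

5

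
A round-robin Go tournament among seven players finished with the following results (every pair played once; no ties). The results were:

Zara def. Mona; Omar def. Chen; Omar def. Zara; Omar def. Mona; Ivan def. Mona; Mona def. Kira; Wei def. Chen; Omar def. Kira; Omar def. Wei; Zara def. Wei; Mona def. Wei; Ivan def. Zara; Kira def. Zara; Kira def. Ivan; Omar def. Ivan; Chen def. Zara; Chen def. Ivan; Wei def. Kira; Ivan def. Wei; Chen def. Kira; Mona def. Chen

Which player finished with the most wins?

Omar

Win totals: Chen 3, Zara 2, Wei 2, Kira 2, Ivan 3, Omar 6, Mona 3.
Omar leads with 6 wins (next highest: 3).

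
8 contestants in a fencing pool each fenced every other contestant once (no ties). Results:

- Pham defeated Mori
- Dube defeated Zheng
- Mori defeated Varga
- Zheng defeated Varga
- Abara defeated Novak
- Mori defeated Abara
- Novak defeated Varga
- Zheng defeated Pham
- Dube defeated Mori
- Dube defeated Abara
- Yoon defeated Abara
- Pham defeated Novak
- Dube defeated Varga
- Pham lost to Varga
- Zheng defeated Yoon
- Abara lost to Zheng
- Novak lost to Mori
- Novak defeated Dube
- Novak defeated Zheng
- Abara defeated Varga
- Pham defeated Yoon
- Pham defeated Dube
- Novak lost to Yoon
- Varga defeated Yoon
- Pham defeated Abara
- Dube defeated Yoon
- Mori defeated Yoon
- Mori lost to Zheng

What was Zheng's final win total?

Zheng's results: beat Pham, Mori, Abara, Yoon, Varga; lost to Dube, Novak.
That is 5 wins.

5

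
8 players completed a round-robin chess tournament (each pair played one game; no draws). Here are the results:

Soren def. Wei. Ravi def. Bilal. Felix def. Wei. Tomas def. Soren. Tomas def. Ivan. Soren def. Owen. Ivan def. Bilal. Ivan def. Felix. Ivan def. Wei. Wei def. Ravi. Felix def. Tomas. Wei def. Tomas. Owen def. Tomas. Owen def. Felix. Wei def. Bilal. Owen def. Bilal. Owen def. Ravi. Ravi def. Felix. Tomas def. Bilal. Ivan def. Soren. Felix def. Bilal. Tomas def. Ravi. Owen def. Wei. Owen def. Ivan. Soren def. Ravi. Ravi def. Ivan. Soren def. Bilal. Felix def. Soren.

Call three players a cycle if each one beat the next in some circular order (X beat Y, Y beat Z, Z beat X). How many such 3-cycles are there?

11

Win totals: Wei 3, Owen 6, Tomas 4, Soren 4, Bilal 0, Ravi 3, Ivan 4, Felix 4.
A player with w wins dominates both others in C(w,2) triples; summing gives 3 + 15 + 6 + 6 + 0 + 3 + 6 + 6 = 45 transitive triples.
Total triples C(8,3) = 56, so cyclic triples = 56 − 45 = 11.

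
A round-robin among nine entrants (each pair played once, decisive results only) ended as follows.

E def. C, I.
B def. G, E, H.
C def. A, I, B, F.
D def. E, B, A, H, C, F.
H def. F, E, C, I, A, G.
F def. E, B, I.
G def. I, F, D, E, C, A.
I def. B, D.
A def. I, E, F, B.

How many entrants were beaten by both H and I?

0

H beat: A, C, E, F, G, I.
I beat: B, D.
No one was beaten by both.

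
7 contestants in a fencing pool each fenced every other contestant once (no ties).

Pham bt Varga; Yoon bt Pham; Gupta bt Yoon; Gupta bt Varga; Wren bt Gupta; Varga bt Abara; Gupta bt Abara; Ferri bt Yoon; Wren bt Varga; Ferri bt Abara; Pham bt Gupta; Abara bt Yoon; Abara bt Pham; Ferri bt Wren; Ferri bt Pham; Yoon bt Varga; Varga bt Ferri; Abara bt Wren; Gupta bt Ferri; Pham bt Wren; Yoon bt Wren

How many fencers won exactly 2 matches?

2

Win totals: Yoon 3, Wren 2, Pham 3, Varga 2, Abara 3, Gupta 4, Ferri 4.
Exactly 2: Wren, Varga — 2 fencers.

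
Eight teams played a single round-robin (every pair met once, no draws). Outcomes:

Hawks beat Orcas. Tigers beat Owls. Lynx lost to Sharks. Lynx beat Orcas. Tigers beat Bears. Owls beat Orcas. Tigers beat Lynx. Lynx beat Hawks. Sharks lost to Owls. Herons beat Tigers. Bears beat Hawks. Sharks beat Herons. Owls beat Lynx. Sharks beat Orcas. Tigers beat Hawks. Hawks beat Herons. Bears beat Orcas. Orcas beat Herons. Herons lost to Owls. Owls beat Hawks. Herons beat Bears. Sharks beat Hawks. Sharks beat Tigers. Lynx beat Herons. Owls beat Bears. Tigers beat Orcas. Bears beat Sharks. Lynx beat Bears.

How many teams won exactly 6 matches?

Win totals: Hawks 2, Sharks 5, Lynx 4, Tigers 5, Owls 6, Orcas 1, Herons 2, Bears 3.
Exactly 6: Owls — 1 team.

1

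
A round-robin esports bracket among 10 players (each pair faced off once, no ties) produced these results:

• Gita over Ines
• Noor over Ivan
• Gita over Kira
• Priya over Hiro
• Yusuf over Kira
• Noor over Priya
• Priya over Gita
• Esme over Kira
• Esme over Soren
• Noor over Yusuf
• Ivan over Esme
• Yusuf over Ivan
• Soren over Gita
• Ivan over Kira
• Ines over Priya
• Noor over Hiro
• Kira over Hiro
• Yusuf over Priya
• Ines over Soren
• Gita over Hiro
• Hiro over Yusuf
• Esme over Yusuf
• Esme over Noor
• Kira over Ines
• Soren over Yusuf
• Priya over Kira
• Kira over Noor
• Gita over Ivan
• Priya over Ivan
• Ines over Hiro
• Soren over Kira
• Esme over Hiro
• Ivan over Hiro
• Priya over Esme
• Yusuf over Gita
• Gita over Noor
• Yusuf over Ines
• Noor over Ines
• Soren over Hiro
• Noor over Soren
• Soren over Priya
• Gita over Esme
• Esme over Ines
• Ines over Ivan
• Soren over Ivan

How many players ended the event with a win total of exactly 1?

1

Win totals: Esme 6, Noor 6, Kira 3, Gita 6, Ivan 3, Priya 5, Ines 4, Soren 6, Yusuf 5, Hiro 1.
Exactly 1: Hiro — 1 player.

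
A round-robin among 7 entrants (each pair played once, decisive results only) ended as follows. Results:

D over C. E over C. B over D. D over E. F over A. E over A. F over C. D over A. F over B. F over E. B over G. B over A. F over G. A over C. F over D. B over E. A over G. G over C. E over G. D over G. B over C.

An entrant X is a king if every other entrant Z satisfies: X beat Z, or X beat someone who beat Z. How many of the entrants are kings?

A cannot reach B, D, E, F in two steps.
B cannot reach F in two steps.
C cannot reach A, B, D, E, F, G in two steps.
D cannot reach B, F in two steps.
E cannot reach B, D, F in two steps.
F reaches everyone (king).
G cannot reach A, B, D, E, F in two steps.
Kings: F — 1.

1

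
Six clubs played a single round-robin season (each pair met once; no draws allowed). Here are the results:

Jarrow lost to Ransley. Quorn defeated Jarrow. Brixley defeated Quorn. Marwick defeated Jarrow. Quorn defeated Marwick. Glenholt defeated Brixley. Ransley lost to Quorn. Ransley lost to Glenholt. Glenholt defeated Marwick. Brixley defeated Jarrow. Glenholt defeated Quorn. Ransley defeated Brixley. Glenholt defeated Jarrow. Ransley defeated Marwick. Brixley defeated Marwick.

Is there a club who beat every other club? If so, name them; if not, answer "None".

Glenholt

Glenholt has 5 wins out of 5 opponents — a perfect record.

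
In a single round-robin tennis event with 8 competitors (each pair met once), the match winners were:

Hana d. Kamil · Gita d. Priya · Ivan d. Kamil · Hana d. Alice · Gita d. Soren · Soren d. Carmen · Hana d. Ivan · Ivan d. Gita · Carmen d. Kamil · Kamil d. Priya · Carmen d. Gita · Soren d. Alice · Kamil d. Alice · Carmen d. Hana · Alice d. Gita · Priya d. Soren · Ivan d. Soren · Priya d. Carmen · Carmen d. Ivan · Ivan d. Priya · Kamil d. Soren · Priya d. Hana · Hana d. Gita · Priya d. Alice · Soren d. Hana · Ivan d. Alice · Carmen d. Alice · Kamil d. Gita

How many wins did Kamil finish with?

4

Kamil's results: beat Soren, Gita, Priya, Alice; lost to Hana, Ivan, Carmen.
That is 4 wins.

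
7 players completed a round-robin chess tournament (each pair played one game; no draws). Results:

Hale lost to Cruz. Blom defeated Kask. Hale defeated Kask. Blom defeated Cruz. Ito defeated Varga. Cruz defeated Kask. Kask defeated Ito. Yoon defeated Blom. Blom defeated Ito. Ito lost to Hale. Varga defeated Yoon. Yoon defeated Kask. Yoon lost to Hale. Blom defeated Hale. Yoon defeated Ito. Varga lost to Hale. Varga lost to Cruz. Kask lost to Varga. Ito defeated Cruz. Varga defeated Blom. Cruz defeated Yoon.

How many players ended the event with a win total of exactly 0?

Win totals: Varga 3, Kask 1, Ito 2, Blom 4, Cruz 4, Hale 4, Yoon 3.
No player has exactly 0 wins.

0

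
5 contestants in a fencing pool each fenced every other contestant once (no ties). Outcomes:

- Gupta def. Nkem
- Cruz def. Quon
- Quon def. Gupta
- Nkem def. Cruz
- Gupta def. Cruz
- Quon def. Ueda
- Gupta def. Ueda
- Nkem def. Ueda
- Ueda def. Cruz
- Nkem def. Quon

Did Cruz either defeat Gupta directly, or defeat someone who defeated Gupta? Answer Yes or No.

Yes

Cruz did not beat Gupta directly.
Cruz beat Quon. Of those, Quon beat Gupta.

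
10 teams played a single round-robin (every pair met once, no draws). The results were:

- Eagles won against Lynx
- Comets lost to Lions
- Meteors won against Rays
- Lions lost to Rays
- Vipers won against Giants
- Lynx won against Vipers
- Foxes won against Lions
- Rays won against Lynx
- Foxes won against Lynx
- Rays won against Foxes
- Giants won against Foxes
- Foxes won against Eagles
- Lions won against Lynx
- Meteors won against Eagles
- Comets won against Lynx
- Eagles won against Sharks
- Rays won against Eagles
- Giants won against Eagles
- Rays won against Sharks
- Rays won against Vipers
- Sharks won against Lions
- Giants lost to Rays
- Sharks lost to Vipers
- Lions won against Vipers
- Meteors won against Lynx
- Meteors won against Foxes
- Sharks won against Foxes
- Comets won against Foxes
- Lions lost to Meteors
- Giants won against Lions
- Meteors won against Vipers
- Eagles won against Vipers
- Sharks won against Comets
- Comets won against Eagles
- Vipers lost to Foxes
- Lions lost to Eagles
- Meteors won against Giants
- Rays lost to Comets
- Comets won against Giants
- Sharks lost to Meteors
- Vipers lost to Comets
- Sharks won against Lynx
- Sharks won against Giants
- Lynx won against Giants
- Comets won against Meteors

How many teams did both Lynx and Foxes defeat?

1

Lynx beat: Giants, Vipers.
Foxes beat: Lions, Lynx, Eagles, Vipers.
Both beat: Vipers — 1.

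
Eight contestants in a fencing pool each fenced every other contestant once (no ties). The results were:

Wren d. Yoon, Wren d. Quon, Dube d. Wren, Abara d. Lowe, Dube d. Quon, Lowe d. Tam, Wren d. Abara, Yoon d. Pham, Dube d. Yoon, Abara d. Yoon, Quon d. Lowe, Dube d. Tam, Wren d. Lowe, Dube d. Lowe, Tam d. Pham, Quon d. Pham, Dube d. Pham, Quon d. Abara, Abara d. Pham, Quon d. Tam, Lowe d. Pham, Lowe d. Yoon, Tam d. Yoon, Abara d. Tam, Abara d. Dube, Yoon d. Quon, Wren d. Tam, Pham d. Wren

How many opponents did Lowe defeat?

Lowe's results: beat Pham, Tam, Yoon; lost to Abara, Wren, Quon, Dube.
That is 3 wins.

3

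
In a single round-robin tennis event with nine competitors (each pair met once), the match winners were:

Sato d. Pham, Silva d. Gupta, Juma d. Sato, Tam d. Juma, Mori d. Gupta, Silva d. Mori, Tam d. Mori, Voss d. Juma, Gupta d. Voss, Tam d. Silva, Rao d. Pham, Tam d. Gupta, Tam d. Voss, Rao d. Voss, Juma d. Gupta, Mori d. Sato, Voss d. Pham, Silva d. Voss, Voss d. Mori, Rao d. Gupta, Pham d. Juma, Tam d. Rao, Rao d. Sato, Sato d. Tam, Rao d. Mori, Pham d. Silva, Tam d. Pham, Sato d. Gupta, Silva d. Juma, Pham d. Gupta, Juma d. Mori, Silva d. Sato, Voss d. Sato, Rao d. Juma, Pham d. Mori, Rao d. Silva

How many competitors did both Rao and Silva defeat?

Rao beat: Juma, Gupta, Silva, Pham, Voss, Sato, Mori.
Silva beat: Juma, Gupta, Voss, Sato, Mori.
Both beat: Juma, Gupta, Voss, Sato, Mori — 5.

5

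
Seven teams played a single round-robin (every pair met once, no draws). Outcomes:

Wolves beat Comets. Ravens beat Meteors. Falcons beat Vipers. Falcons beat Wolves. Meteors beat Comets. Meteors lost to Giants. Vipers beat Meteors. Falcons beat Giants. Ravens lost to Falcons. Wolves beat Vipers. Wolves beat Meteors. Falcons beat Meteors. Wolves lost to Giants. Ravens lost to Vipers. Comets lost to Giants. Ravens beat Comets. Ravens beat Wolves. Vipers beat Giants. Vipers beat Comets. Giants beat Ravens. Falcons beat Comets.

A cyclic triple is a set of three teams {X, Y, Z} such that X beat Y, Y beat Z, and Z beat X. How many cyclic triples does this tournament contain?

Win totals: Meteors 1, Wolves 3, Comets 0, Falcons 6, Giants 4, Vipers 4, Ravens 3.
A team with w wins dominates both others in C(w,2) triples; summing gives 0 + 3 + 0 + 15 + 6 + 6 + 3 = 33 transitive triples.
Total triples C(7,3) = 35, so cyclic triples = 35 − 33 = 2.

2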